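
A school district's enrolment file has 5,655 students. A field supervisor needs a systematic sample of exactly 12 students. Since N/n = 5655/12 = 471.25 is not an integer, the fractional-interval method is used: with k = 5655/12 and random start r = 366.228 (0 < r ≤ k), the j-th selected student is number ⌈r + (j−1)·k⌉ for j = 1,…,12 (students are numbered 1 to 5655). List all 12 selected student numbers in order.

j=1: r + 0k = 366.228 → ⌈·⌉ = 367
j=2: r + 1k = 837.478 → ⌈·⌉ = 838
j=3: r + 2k = 1308.728 → ⌈·⌉ = 1309
j=4: r + 3k = 1779.978 → ⌈·⌉ = 1780
j=5: r + 4k = 2251.228 → ⌈·⌉ = 2252
j=6: r + 5k = 2722.478 → ⌈·⌉ = 2723
j=7: r + 6k = 3193.728 → ⌈·⌉ = 3194
j=8: r + 7k = 3664.978 → ⌈·⌉ = 3665
j=9: r + 8k = 4136.228 → ⌈·⌉ = 4137
j=10: r + 9k = 4607.478 → ⌈·⌉ = 4608
j=11: r + 10k = 5078.728 → ⌈·⌉ = 5079
j=12: r + 11k = 5549.978 → ⌈·⌉ = 5550

367, 838, 1309, 1780, 2252, 2723, 3194, 3665, 4137, 4608, 5079, 5550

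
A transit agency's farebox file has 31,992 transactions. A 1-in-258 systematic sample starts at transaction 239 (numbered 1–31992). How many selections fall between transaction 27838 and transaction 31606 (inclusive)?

15

k = 258
First selection ≥ 27838: 239 + ⌈(27838−239)/258⌉·258 = 239 + 107×258 = 27845
Last selection ≤ 31606: 239 + ⌊(31606−239)/258⌋·258 = 239 + 121×258 = 31457
Count = 121 − 107 + 1 = 15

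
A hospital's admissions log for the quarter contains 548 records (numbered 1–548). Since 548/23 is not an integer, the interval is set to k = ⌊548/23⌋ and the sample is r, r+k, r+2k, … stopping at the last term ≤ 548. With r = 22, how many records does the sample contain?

23

k = ⌊548/23⌋ = 23
Achieved size = ⌊(548 − 22)/23⌋ + 1 = ⌊526/23⌋ + 1 = 22 + 1 = 23
(last selection: 22 + 22×23 = 528 ≤ 548; next would be 551 > 548)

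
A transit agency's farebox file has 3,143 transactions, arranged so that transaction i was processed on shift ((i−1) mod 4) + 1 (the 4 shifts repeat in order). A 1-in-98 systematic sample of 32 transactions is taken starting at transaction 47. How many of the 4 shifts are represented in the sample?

Consecutive selections differ by k = 98, so their shift numbers differ by 98 mod 4 = 2.
gcd(98, 4) = 2, so the sample visits 4/2 = 2 distinct residues mod 4.
Start 47 is shift 3; the shifts hit are 1, 3.

2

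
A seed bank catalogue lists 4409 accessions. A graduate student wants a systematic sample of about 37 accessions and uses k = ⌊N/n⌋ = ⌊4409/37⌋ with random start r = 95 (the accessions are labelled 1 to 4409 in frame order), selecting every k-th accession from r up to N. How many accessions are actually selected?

37

k = ⌊4409/37⌋ = 119
Achieved size = ⌊(4409 − 95)/119⌋ + 1 = ⌊4314/119⌋ + 1 = 36 + 1 = 37
(last selection: 95 + 36×119 = 4379 ≤ 4409; next would be 4498 > 4409)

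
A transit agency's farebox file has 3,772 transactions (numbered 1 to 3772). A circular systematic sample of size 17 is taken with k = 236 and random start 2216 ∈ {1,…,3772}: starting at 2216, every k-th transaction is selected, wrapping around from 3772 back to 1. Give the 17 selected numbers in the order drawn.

2216, 2452, 2688, 2924, 3160, 3396, 3632, 96, 332, 568, 804, 1040, 1276, 1512, 1748, 1984, 2220

Selection 1: 2216
Selection 2: 2216 + 236 = 2452
Selection 3: 2452 + 236 = 2688
Selection 4: 2688 + 236 = 2924
Selection 5: 2924 + 236 = 3160
Selection 6: 3160 + 236 = 3396
Selection 7: 3396 + 236 = 3632
Selection 8: 3632 + 236 = 3868 → 3868 − 3772 = 96
Selection 9: 96 + 236 = 332
Selection 10: 332 + 236 = 568
Selection 11: 568 + 236 = 804
Selection 12: 804 + 236 = 1040
Selection 13: 1040 + 236 = 1276
Selection 14: 1276 + 236 = 1512
Selection 15: 1512 + 236 = 1748
Selection 16: 1748 + 236 = 1984
Selection 17: 1984 + 236 = 2220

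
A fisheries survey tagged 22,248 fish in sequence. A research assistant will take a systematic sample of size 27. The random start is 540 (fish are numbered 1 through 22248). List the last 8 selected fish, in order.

16196, 17020, 17844, 18668, 19492, 20316, 21140, 21964

k = N/n = 22248/27 = 824
20th selection = 540 + 19×824 = 16196
21st: 16196 + 824 = 17020
22nd: 17020 + 824 = 17844
23rd: 17844 + 824 = 18668
24th: 18668 + 824 = 19492
25th: 19492 + 824 = 20316
26th: 20316 + 824 = 21140
27th: 21140 + 824 = 21964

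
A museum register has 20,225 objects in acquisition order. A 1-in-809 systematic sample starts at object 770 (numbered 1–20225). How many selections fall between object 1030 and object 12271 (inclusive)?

14

k = 809
First selection ≥ 1030: 770 + ⌈(1030−770)/809⌉·809 = 770 + 1×809 = 1579
Last selection ≤ 12271: 770 + ⌊(12271−770)/809⌋·809 = 770 + 14×809 = 12096
Count = 14 − 1 + 1 = 14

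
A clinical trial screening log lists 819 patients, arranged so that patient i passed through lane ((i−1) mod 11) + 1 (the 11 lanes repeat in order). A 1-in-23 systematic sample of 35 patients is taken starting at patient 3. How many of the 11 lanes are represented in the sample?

11

Consecutive selections differ by k = 23, so their lane numbers differ by 23 mod 11 = 1.
gcd(23, 11) = 1, so the sample visits 11/1 = 11 distinct residues mod 11.
Start 3 is lane 3; the lanes hit are 1, 2, 3, 4, 5, 6, 7, 8, 9, 10, 11.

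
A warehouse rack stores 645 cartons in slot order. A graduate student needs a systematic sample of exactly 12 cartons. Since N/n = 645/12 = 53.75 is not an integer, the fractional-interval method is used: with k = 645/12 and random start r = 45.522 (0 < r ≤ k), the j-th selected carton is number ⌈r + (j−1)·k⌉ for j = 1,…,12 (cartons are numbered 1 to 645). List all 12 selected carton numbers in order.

j=1: r + 0k = 45.522 → ⌈·⌉ = 46
j=2: r + 1k = 99.272 → ⌈·⌉ = 100
j=3: r + 2k = 153.022 → ⌈·⌉ = 154
j=4: r + 3k = 206.772 → ⌈·⌉ = 207
j=5: r + 4k = 260.522 → ⌈·⌉ = 261
j=6: r + 5k = 314.272 → ⌈·⌉ = 315
j=7: r + 6k = 368.022 → ⌈·⌉ = 369
j=8: r + 7k = 421.772 → ⌈·⌉ = 422
j=9: r + 8k = 475.522 → ⌈·⌉ = 476
j=10: r + 9k = 529.272 → ⌈·⌉ = 530
j=11: r + 10k = 583.022 → ⌈·⌉ = 584
j=12: r + 11k = 636.772 → ⌈·⌉ = 637

46, 100, 154, 207, 261, 315, 369, 422, 476, 530, 584, 637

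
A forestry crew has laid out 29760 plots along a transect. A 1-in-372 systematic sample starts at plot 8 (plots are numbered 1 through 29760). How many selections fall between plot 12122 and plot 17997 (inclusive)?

k = 372
First selection ≥ 12122: 8 + ⌈(12122−8)/372⌉·372 = 8 + 33×372 = 12284
Last selection ≤ 17997: 8 + ⌊(17997−8)/372⌋·372 = 8 + 48×372 = 17864
Count = 48 − 33 + 1 = 16

16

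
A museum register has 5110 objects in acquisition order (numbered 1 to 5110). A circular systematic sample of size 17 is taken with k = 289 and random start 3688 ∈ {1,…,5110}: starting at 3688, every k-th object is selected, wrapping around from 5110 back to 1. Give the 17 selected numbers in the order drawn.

Selection 1: 3688
Selection 2: 3688 + 289 = 3977
Selection 3: 3977 + 289 = 4266
Selection 4: 4266 + 289 = 4555
Selection 5: 4555 + 289 = 4844
Selection 6: 4844 + 289 = 5133 → 5133 − 5110 = 23
Selection 7: 23 + 289 = 312
Selection 8: 312 + 289 = 601
Selection 9: 601 + 289 = 890
Selection 10: 890 + 289 = 1179
Selection 11: 1179 + 289 = 1468
Selection 12: 1468 + 289 = 1757
Selection 13: 1757 + 289 = 2046
Selection 14: 2046 + 289 = 2335
Selection 15: 2335 + 289 = 2624
Selection 16: 2624 + 289 = 2913
Selection 17: 2913 + 289 = 3202

3688, 3977, 4266, 4555, 4844, 23, 312, 601, 890, 1179, 1468, 1757, 2046, 2335, 2624, 2913, 3202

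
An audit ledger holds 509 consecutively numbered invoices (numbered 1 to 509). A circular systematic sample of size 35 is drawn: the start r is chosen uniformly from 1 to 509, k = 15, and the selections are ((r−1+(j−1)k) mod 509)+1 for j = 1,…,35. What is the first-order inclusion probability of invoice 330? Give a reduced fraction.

For each position j, as r ranges over 1…509 the j-th selection hits every invoice exactly once, so invoice 330 is selected for exactly 35 of the 509 starts.
Inclusion probability = 35/509.

35/509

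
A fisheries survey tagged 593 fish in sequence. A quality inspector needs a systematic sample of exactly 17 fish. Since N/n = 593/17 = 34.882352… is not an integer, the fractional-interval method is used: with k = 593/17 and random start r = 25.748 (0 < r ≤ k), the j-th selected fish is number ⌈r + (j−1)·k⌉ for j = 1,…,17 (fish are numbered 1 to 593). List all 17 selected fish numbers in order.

26, 61, 96, 131, 166, 201, 236, 270, 305, 340, 375, 410, 445, 480, 515, 549, 584

j=1: r + 0k = 25.748 → ⌈·⌉ = 26
j=2: r + 1k = 60.630352… → ⌈·⌉ = 61
j=3: r + 2k = 95.512705… → ⌈·⌉ = 96
j=4: r + 3k = 130.395058… → ⌈·⌉ = 131
j=5: r + 4k = 165.277411… → ⌈·⌉ = 166
j=6: r + 5k = 200.159764… → ⌈·⌉ = 201
j=7: r + 6k = 235.042117… → ⌈·⌉ = 236
j=8: r + 7k = 269.924470… → ⌈·⌉ = 270
j=9: r + 8k = 304.806823… → ⌈·⌉ = 305
j=10: r + 9k = 339.689176… → ⌈·⌉ = 340
j=11: r + 10k = 374.571529… → ⌈·⌉ = 375
j=12: r + 11k = 409.453882… → ⌈·⌉ = 410
j=13: r + 12k = 444.336235… → ⌈·⌉ = 445
j=14: r + 13k = 479.218588… → ⌈·⌉ = 480
j=15: r + 14k = 514.100941… → ⌈·⌉ = 515
j=16: r + 15k = 548.983294… → ⌈·⌉ = 549
j=17: r + 16k = 583.865647… → ⌈·⌉ = 584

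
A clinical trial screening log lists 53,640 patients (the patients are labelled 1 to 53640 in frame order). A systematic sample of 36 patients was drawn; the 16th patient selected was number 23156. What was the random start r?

k = 53640/36 = 1490
r = 23156 − (16−1)×1490 = 23156 − 22350 = 806

806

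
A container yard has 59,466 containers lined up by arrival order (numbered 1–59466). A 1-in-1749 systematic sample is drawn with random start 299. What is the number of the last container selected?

58016

k = 1749
34th selection = r + (34−1)·k = 299 + 33×1749 = 299 + 57717 = 58016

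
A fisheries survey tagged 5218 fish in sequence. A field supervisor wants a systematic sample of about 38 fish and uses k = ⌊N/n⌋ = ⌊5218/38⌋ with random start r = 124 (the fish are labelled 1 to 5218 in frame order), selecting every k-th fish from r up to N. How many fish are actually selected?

k = ⌊5218/38⌋ = 137
Achieved size = ⌊(5218 − 124)/137⌋ + 1 = ⌊5094/137⌋ + 1 = 37 + 1 = 38
(last selection: 124 + 37×137 = 5193 ≤ 5218; next would be 5330 > 5218)

38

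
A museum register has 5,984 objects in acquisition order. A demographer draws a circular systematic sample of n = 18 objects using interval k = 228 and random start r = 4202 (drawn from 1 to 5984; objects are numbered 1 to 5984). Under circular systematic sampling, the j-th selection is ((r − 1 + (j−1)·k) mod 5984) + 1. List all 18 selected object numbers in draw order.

4202, 4430, 4658, 4886, 5114, 5342, 5570, 5798, 42, 270, 498, 726, 954, 1182, 1410, 1638, 1866, 2094

Selection 1: 4202
Selection 2: 4202 + 228 = 4430
Selection 3: 4430 + 228 = 4658
Selection 4: 4658 + 228 = 4886
Selection 5: 4886 + 228 = 5114
Selection 6: 5114 + 228 = 5342
Selection 7: 5342 + 228 = 5570
Selection 8: 5570 + 228 = 5798
Selection 9: 5798 + 228 = 6026 → 6026 − 5984 = 42
Selection 10: 42 + 228 = 270
Selection 11: 270 + 228 = 498
Selection 12: 498 + 228 = 726
Selection 13: 726 + 228 = 954
Selection 14: 954 + 228 = 1182
Selection 15: 1182 + 228 = 1410
Selection 16: 1410 + 228 = 1638
Selection 17: 1638 + 228 = 1866
Selection 18: 1866 + 228 = 2094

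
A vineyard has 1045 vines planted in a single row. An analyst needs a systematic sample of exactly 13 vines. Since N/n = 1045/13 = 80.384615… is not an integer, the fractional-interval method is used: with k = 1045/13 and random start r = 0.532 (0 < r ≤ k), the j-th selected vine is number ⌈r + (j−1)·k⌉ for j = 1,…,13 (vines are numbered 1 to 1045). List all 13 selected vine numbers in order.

j=1: r + 0k = 0.532 → ⌈·⌉ = 1
j=2: r + 1k = 80.916615… → ⌈·⌉ = 81
j=3: r + 2k = 161.301230… → ⌈·⌉ = 162
j=4: r + 3k = 241.685846… → ⌈·⌉ = 242
j=5: r + 4k = 322.070461… → ⌈·⌉ = 323
j=6: r + 5k = 402.455076… → ⌈·⌉ = 403
j=7: r + 6k = 482.839692… → ⌈·⌉ = 483
j=8: r + 7k = 563.224307… → ⌈·⌉ = 564
j=9: r + 8k = 643.608923… → ⌈·⌉ = 644
j=10: r + 9k = 723.993538… → ⌈·⌉ = 724
j=11: r + 10k = 804.378153… → ⌈·⌉ = 805
j=12: r + 11k = 884.762769… → ⌈·⌉ = 885
j=13: r + 12k = 965.147384… → ⌈·⌉ = 966

1, 81, 162, 242, 323, 403, 483, 564, 644, 724, 805, 885, 966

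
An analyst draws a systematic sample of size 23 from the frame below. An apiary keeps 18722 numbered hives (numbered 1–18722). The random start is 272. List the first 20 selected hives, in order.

k = N/n = 18722/23 = 814
hive 1: 272
hive 2: 272 + 814 = 1086
hive 3: 1086 + 814 = 1900
hive 4: 1900 + 814 = 2714
hive 5: 2714 + 814 = 3528
hive 6: 3528 + 814 = 4342
hive 7: 4342 + 814 = 5156
hive 8: 5156 + 814 = 5970
hive 9: 5970 + 814 = 6784
hive 10: 6784 + 814 = 7598
hive 11: 7598 + 814 = 8412
hive 12: 8412 + 814 = 9226
hive 13: 9226 + 814 = 10040
hive 14: 10040 + 814 = 10854
hive 15: 10854 + 814 = 11668
hive 16: 11668 + 814 = 12482
hive 17: 12482 + 814 = 13296
hive 18: 13296 + 814 = 14110
hive 19: 14110 + 814 = 14924
hive 20: 14924 + 814 = 15738

272, 1086, 1900, 2714, 3528, 4342, 5156, 5970, 6784, 7598, 8412, 9226, 10040, 10854, 11668, 12482, 13296, 14110, 14924, 15738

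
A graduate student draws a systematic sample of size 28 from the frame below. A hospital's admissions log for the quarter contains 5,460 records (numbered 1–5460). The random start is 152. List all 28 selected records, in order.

k = N/n = 5460/28 = 195
record 1: 152
record 2: 152 + 195 = 347
record 3: 347 + 195 = 542
record 4: 542 + 195 = 737
record 5: 737 + 195 = 932
record 6: 932 + 195 = 1127
record 7: 1127 + 195 = 1322
record 8: 1322 + 195 = 1517
record 9: 1517 + 195 = 1712
record 10: 1712 + 195 = 1907
record 11: 1907 + 195 = 2102
record 12: 2102 + 195 = 2297
record 13: 2297 + 195 = 2492
record 14: 2492 + 195 = 2687
record 15: 2687 + 195 = 2882
record 16: 2882 + 195 = 3077
record 17: 3077 + 195 = 3272
record 18: 3272 + 195 = 3467
record 19: 3467 + 195 = 3662
record 20: 3662 + 195 = 3857
record 21: 3857 + 195 = 4052
record 22: 4052 + 195 = 4247
record 23: 4247 + 195 = 4442
record 24: 4442 + 195 = 4637
record 25: 4637 + 195 = 4832
record 26: 4832 + 195 = 5027
record 27: 5027 + 195 = 5222
record 28: 5222 + 195 = 5417

152, 347, 542, 737, 932, 1127, 1322, 1517, 1712, 1907, 2102, 2297, 2492, 2687, 2882, 3077, 3272, 3467, 3662, 3857, 4052, 4247, 4442, 4637, 4832, 5027, 5222, 5417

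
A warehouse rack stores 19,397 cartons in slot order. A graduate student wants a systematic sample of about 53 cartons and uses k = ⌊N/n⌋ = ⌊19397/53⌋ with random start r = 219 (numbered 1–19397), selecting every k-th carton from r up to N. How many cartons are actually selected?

k = ⌊19397/53⌋ = 365
Achieved size = ⌊(19397 − 219)/365⌋ + 1 = ⌊19178/365⌋ + 1 = 52 + 1 = 53
(last selection: 219 + 52×365 = 19199 ≤ 19397; next would be 19564 > 19397)

53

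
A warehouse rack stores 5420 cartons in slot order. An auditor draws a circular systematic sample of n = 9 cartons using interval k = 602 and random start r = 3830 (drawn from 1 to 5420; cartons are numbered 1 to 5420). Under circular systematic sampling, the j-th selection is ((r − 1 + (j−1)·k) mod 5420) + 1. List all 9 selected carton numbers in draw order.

3830, 4432, 5034, 216, 818, 1420, 2022, 2624, 3226

Selection 1: 3830
Selection 2: 3830 + 602 = 4432
Selection 3: 4432 + 602 = 5034
Selection 4: 5034 + 602 = 5636 → 5636 − 5420 = 216
Selection 5: 216 + 602 = 818
Selection 6: 818 + 602 = 1420
Selection 7: 1420 + 602 = 2022
Selection 8: 2022 + 602 = 2624
Selection 9: 2624 + 602 = 3226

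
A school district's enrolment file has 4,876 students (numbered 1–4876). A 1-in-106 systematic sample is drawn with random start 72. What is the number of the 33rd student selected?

3464

k = 106
33rd selection = r + (33−1)·k = 72 + 32×106 = 72 + 3392 = 3464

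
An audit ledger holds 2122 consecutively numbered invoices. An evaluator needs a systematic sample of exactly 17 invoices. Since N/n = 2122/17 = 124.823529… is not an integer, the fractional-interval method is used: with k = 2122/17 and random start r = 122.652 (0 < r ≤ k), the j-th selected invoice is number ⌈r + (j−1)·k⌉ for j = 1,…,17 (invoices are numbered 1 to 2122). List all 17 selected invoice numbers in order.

123, 248, 373, 498, 622, 747, 872, 997, 1122, 1247, 1371, 1496, 1621, 1746, 1871, 1996, 2120

j=1: r + 0k = 122.652 → ⌈·⌉ = 123
j=2: r + 1k = 247.475529… → ⌈·⌉ = 248
j=3: r + 2k = 372.299058… → ⌈·⌉ = 373
j=4: r + 3k = 497.122588… → ⌈·⌉ = 498
j=5: r + 4k = 621.946117… → ⌈·⌉ = 622
j=6: r + 5k = 746.769647… → ⌈·⌉ = 747
j=7: r + 6k = 871.593176… → ⌈·⌉ = 872
j=8: r + 7k = 996.416705… → ⌈·⌉ = 997
j=9: r + 8k = 1121.240235… → ⌈·⌉ = 1122
j=10: r + 9k = 1246.063764… → ⌈·⌉ = 1247
j=11: r + 10k = 1370.887294… → ⌈·⌉ = 1371
j=12: r + 11k = 1495.710823… → ⌈·⌉ = 1496
j=13: r + 12k = 1620.534352… → ⌈·⌉ = 1621
j=14: r + 13k = 1745.357882… → ⌈·⌉ = 1746
j=15: r + 14k = 1870.181411… → ⌈·⌉ = 1871
j=16: r + 15k = 1995.004941… → ⌈·⌉ = 1996
j=17: r + 16k = 2119.828470… → ⌈·⌉ = 2120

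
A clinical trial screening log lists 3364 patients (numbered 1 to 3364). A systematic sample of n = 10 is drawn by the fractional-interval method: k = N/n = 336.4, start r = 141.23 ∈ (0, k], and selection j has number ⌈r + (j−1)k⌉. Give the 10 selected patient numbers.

j=1: r + 0k = 141.23 → ⌈·⌉ = 142
j=2: r + 1k = 477.63 → ⌈·⌉ = 478
j=3: r + 2k = 814.03 → ⌈·⌉ = 815
j=4: r + 3k = 1150.43 → ⌈·⌉ = 1151
j=5: r + 4k = 1486.83 → ⌈·⌉ = 1487
j=6: r + 5k = 1823.23 → ⌈·⌉ = 1824
j=7: r + 6k = 2159.63 → ⌈·⌉ = 2160
j=8: r + 7k = 2496.03 → ⌈·⌉ = 2497
j=9: r + 8k = 2832.43 → ⌈·⌉ = 2833
j=10: r + 9k = 3168.83 → ⌈·⌉ = 3169

142, 478, 815, 1151, 1487, 1824, 2160, 2497, 2833, 3169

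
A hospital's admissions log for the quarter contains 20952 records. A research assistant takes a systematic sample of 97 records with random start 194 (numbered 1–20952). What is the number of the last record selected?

k = 20952/97 = 216
97th selection = r + (97−1)·k = 194 + 96×216 = 194 + 20736 = 20930

20930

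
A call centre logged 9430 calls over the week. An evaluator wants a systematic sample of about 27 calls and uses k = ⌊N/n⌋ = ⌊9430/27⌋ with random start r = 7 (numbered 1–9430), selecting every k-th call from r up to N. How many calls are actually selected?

k = ⌊9430/27⌋ = 349
Achieved size = ⌊(9430 − 7)/349⌋ + 1 = ⌊9423/349⌋ + 1 = 27 + 1 = 28
(last selection: 7 + 27×349 = 9430 ≤ 9430; next would be 9779 > 9430)

28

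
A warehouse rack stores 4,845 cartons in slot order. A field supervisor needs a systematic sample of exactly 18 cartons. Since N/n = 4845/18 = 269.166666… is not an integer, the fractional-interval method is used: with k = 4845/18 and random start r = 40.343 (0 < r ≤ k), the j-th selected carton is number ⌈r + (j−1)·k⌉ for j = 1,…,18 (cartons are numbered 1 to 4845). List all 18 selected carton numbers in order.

41, 310, 579, 848, 1118, 1387, 1656, 1925, 2194, 2463, 2733, 3002, 3271, 3540, 3809, 4078, 4348, 4617

j=1: r + 0k = 40.343 → ⌈·⌉ = 41
j=2: r + 1k = 309.509666… → ⌈·⌉ = 310
j=3: r + 2k = 578.676333… → ⌈·⌉ = 579
j=4: r + 3k = 847.843 → ⌈·⌉ = 848
j=5: r + 4k = 1117.009666… → ⌈·⌉ = 1118
j=6: r + 5k = 1386.176333… → ⌈·⌉ = 1387
j=7: r + 6k = 1655.343 → ⌈·⌉ = 1656
j=8: r + 7k = 1924.509666… → ⌈·⌉ = 1925
j=9: r + 8k = 2193.676333… → ⌈·⌉ = 2194
j=10: r + 9k = 2462.843 → ⌈·⌉ = 2463
j=11: r + 10k = 2732.009666… → ⌈·⌉ = 2733
j=12: r + 11k = 3001.176333… → ⌈·⌉ = 3002
j=13: r + 12k = 3270.343 → ⌈·⌉ = 3271
j=14: r + 13k = 3539.509666… → ⌈·⌉ = 3540
j=15: r + 14k = 3808.676333… → ⌈·⌉ = 3809
j=16: r + 15k = 4077.843 → ⌈·⌉ = 4078
j=17: r + 16k = 4347.009666… → ⌈·⌉ = 4348
j=18: r + 17k = 4616.176333… → ⌈·⌉ = 4617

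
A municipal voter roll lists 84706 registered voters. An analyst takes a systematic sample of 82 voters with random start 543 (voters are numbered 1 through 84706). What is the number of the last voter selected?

k = 84706/82 = 1033
82nd selection = r + (82−1)·k = 543 + 81×1033 = 543 + 83673 = 84216

84216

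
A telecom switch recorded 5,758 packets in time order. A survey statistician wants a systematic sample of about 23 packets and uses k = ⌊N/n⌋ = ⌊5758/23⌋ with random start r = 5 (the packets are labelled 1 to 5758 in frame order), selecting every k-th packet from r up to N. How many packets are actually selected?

k = ⌊5758/23⌋ = 250
Achieved size = ⌊(5758 − 5)/250⌋ + 1 = ⌊5753/250⌋ + 1 = 23 + 1 = 24
(last selection: 5 + 23×250 = 5755 ≤ 5758; next would be 6005 > 5758)

24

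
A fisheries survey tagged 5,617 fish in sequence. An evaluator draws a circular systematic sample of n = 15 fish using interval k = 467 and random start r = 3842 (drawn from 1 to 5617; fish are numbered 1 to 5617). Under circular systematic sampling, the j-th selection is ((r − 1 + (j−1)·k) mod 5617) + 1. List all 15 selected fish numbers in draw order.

3842, 4309, 4776, 5243, 93, 560, 1027, 1494, 1961, 2428, 2895, 3362, 3829, 4296, 4763

Selection 1: 3842
Selection 2: 3842 + 467 = 4309
Selection 3: 4309 + 467 = 4776
Selection 4: 4776 + 467 = 5243
Selection 5: 5243 + 467 = 5710 → 5710 − 5617 = 93
Selection 6: 93 + 467 = 560
Selection 7: 560 + 467 = 1027
Selection 8: 1027 + 467 = 1494
Selection 9: 1494 + 467 = 1961
Selection 10: 1961 + 467 = 2428
Selection 11: 2428 + 467 = 2895
Selection 12: 2895 + 467 = 3362
Selection 13: 3362 + 467 = 3829
Selection 14: 3829 + 467 = 4296
Selection 15: 4296 + 467 = 4763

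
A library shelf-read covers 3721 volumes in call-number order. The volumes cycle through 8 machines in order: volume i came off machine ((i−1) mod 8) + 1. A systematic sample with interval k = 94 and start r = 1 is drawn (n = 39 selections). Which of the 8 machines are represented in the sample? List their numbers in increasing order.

1, 3, 5, 7

Consecutive selections differ by k = 94, so their machine numbers differ by 94 mod 8 = 6.
gcd(94, 8) = 2, so the sample visits 8/2 = 4 distinct residues mod 8.
Start 1 is machine 1; the machines hit are 1, 3, 5, 7.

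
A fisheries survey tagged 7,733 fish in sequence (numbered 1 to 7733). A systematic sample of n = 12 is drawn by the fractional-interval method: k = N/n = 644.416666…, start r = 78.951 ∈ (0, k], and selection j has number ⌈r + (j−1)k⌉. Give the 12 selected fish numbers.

j=1: r + 0k = 78.951 → ⌈·⌉ = 79
j=2: r + 1k = 723.367666… → ⌈·⌉ = 724
j=3: r + 2k = 1367.784333… → ⌈·⌉ = 1368
j=4: r + 3k = 2012.201 → ⌈·⌉ = 2013
j=5: r + 4k = 2656.617666… → ⌈·⌉ = 2657
j=6: r + 5k = 3301.034333… → ⌈·⌉ = 3302
j=7: r + 6k = 3945.451 → ⌈·⌉ = 3946
j=8: r + 7k = 4589.867666… → ⌈·⌉ = 4590
j=9: r + 8k = 5234.284333… → ⌈·⌉ = 5235
j=10: r + 9k = 5878.701 → ⌈·⌉ = 5879
j=11: r + 10k = 6523.117666… → ⌈·⌉ = 6524
j=12: r + 11k = 7167.534333… → ⌈·⌉ = 7168

79, 724, 1368, 2013, 2657, 3302, 3946, 4590, 5235, 5879, 6524, 7168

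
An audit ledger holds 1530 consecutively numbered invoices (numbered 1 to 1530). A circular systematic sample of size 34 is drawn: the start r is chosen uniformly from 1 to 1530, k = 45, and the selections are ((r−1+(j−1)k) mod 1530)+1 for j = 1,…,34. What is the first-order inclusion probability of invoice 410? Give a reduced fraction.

1/45

For each position j, as r ranges over 1…1530 the j-th selection hits every invoice exactly once, so invoice 410 is selected for exactly 34 of the 1530 starts.
Inclusion probability = 34/1530 = 1/45.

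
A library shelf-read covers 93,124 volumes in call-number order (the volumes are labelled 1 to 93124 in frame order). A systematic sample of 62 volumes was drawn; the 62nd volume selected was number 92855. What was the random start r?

1233

k = 93124/62 = 1502
r = 92855 − (62−1)×1502 = 92855 − 91622 = 1233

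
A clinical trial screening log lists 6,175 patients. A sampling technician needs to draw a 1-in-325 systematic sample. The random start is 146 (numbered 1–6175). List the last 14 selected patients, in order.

1771, 2096, 2421, 2746, 3071, 3396, 3721, 4046, 4371, 4696, 5021, 5346, 5671, 5996

6th selection = 146 + 5×325 = 1771
7th: 1771 + 325 = 2096
8th: 2096 + 325 = 2421
9th: 2421 + 325 = 2746
10th: 2746 + 325 = 3071
11th: 3071 + 325 = 3396
12th: 3396 + 325 = 3721
13th: 3721 + 325 = 4046
14th: 4046 + 325 = 4371
15th: 4371 + 325 = 4696
16th: 4696 + 325 = 5021
17th: 5021 + 325 = 5346
18th: 5346 + 325 = 5671
19th: 5671 + 325 = 5996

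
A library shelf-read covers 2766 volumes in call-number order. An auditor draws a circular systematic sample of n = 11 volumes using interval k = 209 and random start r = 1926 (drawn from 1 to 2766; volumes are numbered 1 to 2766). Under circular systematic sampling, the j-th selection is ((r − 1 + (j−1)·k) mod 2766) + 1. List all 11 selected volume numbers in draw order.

Selection 1: 1926
Selection 2: 1926 + 209 = 2135
Selection 3: 2135 + 209 = 2344
Selection 4: 2344 + 209 = 2553
Selection 5: 2553 + 209 = 2762
Selection 6: 2762 + 209 = 2971 → 2971 − 2766 = 205
Selection 7: 205 + 209 = 414
Selection 8: 414 + 209 = 623
Selection 9: 623 + 209 = 832
Selection 10: 832 + 209 = 1041
Selection 11: 1041 + 209 = 1250

1926, 2135, 2344, 2553, 2762, 205, 414, 623, 832, 1041, 1250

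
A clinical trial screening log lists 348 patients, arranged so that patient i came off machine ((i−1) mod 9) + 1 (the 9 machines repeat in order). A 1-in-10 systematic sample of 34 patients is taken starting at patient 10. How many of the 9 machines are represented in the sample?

Consecutive selections differ by k = 10, so their machine numbers differ by 10 mod 9 = 1.
gcd(10, 9) = 1, so the sample visits 9/1 = 9 distinct residues mod 9.
Start 10 is machine 1; the machines hit are 1, 2, 3, 4, 5, 6, 7, 8, 9.

9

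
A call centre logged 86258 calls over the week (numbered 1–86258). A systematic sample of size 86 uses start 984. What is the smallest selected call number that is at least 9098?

k = 86258/86 = 1003
Steps past start: ⌈(9098 − 984)/1003⌉ = ⌈8114/1003⌉ = 9
Selected call: 984 + 9×1003 = 10011

10011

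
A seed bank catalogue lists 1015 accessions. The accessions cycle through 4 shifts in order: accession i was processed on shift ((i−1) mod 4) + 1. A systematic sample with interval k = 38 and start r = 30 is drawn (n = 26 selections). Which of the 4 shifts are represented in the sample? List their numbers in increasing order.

Consecutive selections differ by k = 38, so their shift numbers differ by 38 mod 4 = 2.
gcd(38, 4) = 2, so the sample visits 4/2 = 2 distinct residues mod 4.
Start 30 is shift 2; the shifts hit are 2, 4.

2, 4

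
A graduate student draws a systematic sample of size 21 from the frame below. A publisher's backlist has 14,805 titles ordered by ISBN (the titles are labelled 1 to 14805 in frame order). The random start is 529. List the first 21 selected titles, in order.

k = N/n = 14805/21 = 705
title 1: 529
title 2: 529 + 705 = 1234
title 3: 1234 + 705 = 1939
title 4: 1939 + 705 = 2644
title 5: 2644 + 705 = 3349
title 6: 3349 + 705 = 4054
title 7: 4054 + 705 = 4759
title 8: 4759 + 705 = 5464
title 9: 5464 + 705 = 6169
title 10: 6169 + 705 = 6874
title 11: 6874 + 705 = 7579
title 12: 7579 + 705 = 8284
title 13: 8284 + 705 = 8989
title 14: 8989 + 705 = 9694
title 15: 9694 + 705 = 10399
title 16: 10399 + 705 = 11104
title 17: 11104 + 705 = 11809
title 18: 11809 + 705 = 12514
title 19: 12514 + 705 = 13219
title 20: 13219 + 705 = 13924
title 21: 13924 + 705 = 14629

529, 1234, 1939, 2644, 3349, 4054, 4759, 5464, 6169, 6874, 7579, 8284, 8989, 9694, 10399, 11104, 11809, 12514, 13219, 13924, 14629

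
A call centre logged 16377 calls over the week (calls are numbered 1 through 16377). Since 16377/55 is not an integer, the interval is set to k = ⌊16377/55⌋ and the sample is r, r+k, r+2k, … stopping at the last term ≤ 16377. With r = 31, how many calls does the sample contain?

k = ⌊16377/55⌋ = 297
Achieved size = ⌊(16377 − 31)/297⌋ + 1 = ⌊16346/297⌋ + 1 = 55 + 1 = 56
(last selection: 31 + 55×297 = 16366 ≤ 16377; next would be 16663 > 16377)

56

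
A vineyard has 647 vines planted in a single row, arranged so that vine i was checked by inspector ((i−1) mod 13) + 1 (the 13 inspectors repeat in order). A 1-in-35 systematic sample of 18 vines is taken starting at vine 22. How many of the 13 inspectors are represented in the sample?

13

Consecutive selections differ by k = 35, so their inspector numbers differ by 35 mod 13 = 9.
gcd(35, 13) = 1, so the sample visits 13/1 = 13 distinct residues mod 13.
Start 22 is inspector 9; the inspectors hit are 1, 2, 3, 4, 5, 6, 7, 8, 9, 10, 11, 12, 13.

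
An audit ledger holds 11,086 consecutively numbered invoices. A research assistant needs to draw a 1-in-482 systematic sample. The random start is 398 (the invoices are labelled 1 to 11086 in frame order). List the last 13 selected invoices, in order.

11th selection = 398 + 10×482 = 5218
12th: 5218 + 482 = 5700
13th: 5700 + 482 = 6182
14th: 6182 + 482 = 6664
15th: 6664 + 482 = 7146
16th: 7146 + 482 = 7628
17th: 7628 + 482 = 8110
18th: 8110 + 482 = 8592
19th: 8592 + 482 = 9074
20th: 9074 + 482 = 9556
21st: 9556 + 482 = 10038
22nd: 10038 + 482 = 10520
23rd: 10520 + 482 = 11002

5218, 5700, 6182, 6664, 7146, 7628, 8110, 8592, 9074, 9556, 10038, 10520, 11002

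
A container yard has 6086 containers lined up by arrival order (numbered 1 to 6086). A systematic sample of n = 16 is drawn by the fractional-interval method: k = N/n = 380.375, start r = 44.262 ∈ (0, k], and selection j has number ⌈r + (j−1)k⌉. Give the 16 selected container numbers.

45, 425, 806, 1186, 1566, 1947, 2327, 2707, 3088, 3468, 3849, 4229, 4609, 4990, 5370, 5750

j=1: r + 0k = 44.262 → ⌈·⌉ = 45
j=2: r + 1k = 424.637 → ⌈·⌉ = 425
j=3: r + 2k = 805.012 → ⌈·⌉ = 806
j=4: r + 3k = 1185.387 → ⌈·⌉ = 1186
j=5: r + 4k = 1565.762 → ⌈·⌉ = 1566
j=6: r + 5k = 1946.137 → ⌈·⌉ = 1947
j=7: r + 6k = 2326.512 → ⌈·⌉ = 2327
j=8: r + 7k = 2706.887 → ⌈·⌉ = 2707
j=9: r + 8k = 3087.262 → ⌈·⌉ = 3088
j=10: r + 9k = 3467.637 → ⌈·⌉ = 3468
j=11: r + 10k = 3848.012 → ⌈·⌉ = 3849
j=12: r + 11k = 4228.387 → ⌈·⌉ = 4229
j=13: r + 12k = 4608.762 → ⌈·⌉ = 4609
j=14: r + 13k = 4989.137 → ⌈·⌉ = 4990
j=15: r + 14k = 5369.512 → ⌈·⌉ = 5370
j=16: r + 15k = 5749.887 → ⌈·⌉ = 5750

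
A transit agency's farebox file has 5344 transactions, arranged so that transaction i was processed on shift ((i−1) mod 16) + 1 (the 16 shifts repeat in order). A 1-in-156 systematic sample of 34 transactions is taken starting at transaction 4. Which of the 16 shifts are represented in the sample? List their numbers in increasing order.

Consecutive selections differ by k = 156, so their shift numbers differ by 156 mod 16 = 12.
gcd(156, 16) = 4, so the sample visits 16/4 = 4 distinct residues mod 16.
Start 4 is shift 4; the shifts hit are 4, 8, 12, 16.

4, 8, 12, 16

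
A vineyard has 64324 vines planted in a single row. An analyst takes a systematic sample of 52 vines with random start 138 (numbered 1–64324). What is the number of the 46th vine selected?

k = 64324/52 = 1237
46th selection = r + (46−1)·k = 138 + 45×1237 = 138 + 55665 = 55803

55803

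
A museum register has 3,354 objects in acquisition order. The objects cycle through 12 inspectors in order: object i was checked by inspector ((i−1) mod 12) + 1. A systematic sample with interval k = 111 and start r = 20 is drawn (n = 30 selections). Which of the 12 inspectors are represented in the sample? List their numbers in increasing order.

2, 5, 8, 11

Consecutive selections differ by k = 111, so their inspector numbers differ by 111 mod 12 = 3.
gcd(111, 12) = 3, so the sample visits 12/3 = 4 distinct residues mod 12.
Start 20 is inspector 8; the inspectors hit are 2, 5, 8, 11.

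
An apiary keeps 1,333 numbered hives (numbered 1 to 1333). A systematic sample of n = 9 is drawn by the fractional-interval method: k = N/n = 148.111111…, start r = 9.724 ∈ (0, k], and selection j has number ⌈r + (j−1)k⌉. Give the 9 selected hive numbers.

10, 158, 306, 455, 603, 751, 899, 1047, 1195

j=1: r + 0k = 9.724 → ⌈·⌉ = 10
j=2: r + 1k = 157.835111… → ⌈·⌉ = 158
j=3: r + 2k = 305.946222… → ⌈·⌉ = 306
j=4: r + 3k = 454.057333… → ⌈·⌉ = 455
j=5: r + 4k = 602.168444… → ⌈·⌉ = 603
j=6: r + 5k = 750.279555… → ⌈·⌉ = 751
j=7: r + 6k = 898.390666… → ⌈·⌉ = 899
j=8: r + 7k = 1046.501777… → ⌈·⌉ = 1047
j=9: r + 8k = 1194.612888… → ⌈·⌉ = 1195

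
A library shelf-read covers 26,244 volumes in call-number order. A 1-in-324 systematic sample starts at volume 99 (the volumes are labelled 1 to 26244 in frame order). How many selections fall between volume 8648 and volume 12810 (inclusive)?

k = 324
First selection ≥ 8648: 99 + ⌈(8648−99)/324⌉·324 = 99 + 27×324 = 8847
Last selection ≤ 12810: 99 + ⌊(12810−99)/324⌋·324 = 99 + 39×324 = 12735
Count = 39 − 27 + 1 = 13

13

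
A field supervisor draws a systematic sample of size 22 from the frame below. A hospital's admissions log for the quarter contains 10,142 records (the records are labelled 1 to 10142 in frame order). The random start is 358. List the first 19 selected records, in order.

k = N/n = 10142/22 = 461
record 1: 358
record 2: 358 + 461 = 819
record 3: 819 + 461 = 1280
record 4: 1280 + 461 = 1741
record 5: 1741 + 461 = 2202
record 6: 2202 + 461 = 2663
record 7: 2663 + 461 = 3124
record 8: 3124 + 461 = 3585
record 9: 3585 + 461 = 4046
record 10: 4046 + 461 = 4507
record 11: 4507 + 461 = 4968
record 12: 4968 + 461 = 5429
record 13: 5429 + 461 = 5890
record 14: 5890 + 461 = 6351
record 15: 6351 + 461 = 6812
record 16: 6812 + 461 = 7273
record 17: 7273 + 461 = 7734
record 18: 7734 + 461 = 8195
record 19: 8195 + 461 = 8656

358, 819, 1280, 1741, 2202, 2663, 3124, 3585, 4046, 4507, 4968, 5429, 5890, 6351, 6812, 7273, 7734, 8195, 8656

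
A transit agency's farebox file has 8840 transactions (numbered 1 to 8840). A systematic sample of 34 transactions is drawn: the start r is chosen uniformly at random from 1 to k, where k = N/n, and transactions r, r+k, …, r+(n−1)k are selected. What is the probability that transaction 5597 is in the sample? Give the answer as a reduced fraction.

1/260

k = 8840/34 = 260.
Transaction 5597 is selected iff r ≡ 5597 (mod 260); exactly one such r in {1,…,260}.
Inclusion probability = 1/260.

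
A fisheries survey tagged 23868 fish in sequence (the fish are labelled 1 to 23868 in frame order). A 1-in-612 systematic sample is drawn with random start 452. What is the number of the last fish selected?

k = 612
39th selection = r + (39−1)·k = 452 + 38×612 = 452 + 23256 = 23708

23708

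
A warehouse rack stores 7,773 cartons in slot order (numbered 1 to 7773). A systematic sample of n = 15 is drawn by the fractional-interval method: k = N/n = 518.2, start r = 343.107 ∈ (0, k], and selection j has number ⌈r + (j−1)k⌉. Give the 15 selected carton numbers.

j=1: r + 0k = 343.107 → ⌈·⌉ = 344
j=2: r + 1k = 861.307 → ⌈·⌉ = 862
j=3: r + 2k = 1379.507 → ⌈·⌉ = 1380
j=4: r + 3k = 1897.707 → ⌈·⌉ = 1898
j=5: r + 4k = 2415.907 → ⌈·⌉ = 2416
j=6: r + 5k = 2934.107 → ⌈·⌉ = 2935
j=7: r + 6k = 3452.307 → ⌈·⌉ = 3453
j=8: r + 7k = 3970.507 → ⌈·⌉ = 3971
j=9: r + 8k = 4488.707 → ⌈·⌉ = 4489
j=10: r + 9k = 5006.907 → ⌈·⌉ = 5007
j=11: r + 10k = 5525.107 → ⌈·⌉ = 5526
j=12: r + 11k = 6043.307 → ⌈·⌉ = 6044
j=13: r + 12k = 6561.507 → ⌈·⌉ = 6562
j=14: r + 13k = 7079.707 → ⌈·⌉ = 7080
j=15: r + 14k = 7597.907 → ⌈·⌉ = 7598

344, 862, 1380, 1898, 2416, 2935, 3453, 3971, 4489, 5007, 5526, 6044, 6562, 7080, 7598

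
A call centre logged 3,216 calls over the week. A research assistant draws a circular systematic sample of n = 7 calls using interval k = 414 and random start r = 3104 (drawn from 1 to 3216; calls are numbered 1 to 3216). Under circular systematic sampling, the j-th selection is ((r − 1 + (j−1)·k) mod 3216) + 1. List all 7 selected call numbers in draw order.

Selection 1: 3104
Selection 2: 3104 + 414 = 3518 → 3518 − 3216 = 302
Selection 3: 302 + 414 = 716
Selection 4: 716 + 414 = 1130
Selection 5: 1130 + 414 = 1544
Selection 6: 1544 + 414 = 1958
Selection 7: 1958 + 414 = 2372

3104, 302, 716, 1130, 1544, 1958, 2372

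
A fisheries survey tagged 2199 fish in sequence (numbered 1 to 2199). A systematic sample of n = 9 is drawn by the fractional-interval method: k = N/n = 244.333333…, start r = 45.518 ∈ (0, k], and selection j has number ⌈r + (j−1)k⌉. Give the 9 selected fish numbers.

46, 290, 535, 779, 1023, 1268, 1512, 1756, 2001

j=1: r + 0k = 45.518 → ⌈·⌉ = 46
j=2: r + 1k = 289.851333… → ⌈·⌉ = 290
j=3: r + 2k = 534.184666… → ⌈·⌉ = 535
j=4: r + 3k = 778.518 → ⌈·⌉ = 779
j=5: r + 4k = 1022.851333… → ⌈·⌉ = 1023
j=6: r + 5k = 1267.184666… → ⌈·⌉ = 1268
j=7: r + 6k = 1511.518 → ⌈·⌉ = 1512
j=8: r + 7k = 1755.851333… → ⌈·⌉ = 1756
j=9: r + 8k = 2000.184666… → ⌈·⌉ = 2001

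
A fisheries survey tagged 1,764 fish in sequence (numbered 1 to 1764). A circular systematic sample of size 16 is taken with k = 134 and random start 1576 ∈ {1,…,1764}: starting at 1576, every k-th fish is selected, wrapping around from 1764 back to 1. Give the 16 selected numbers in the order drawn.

Selection 1: 1576
Selection 2: 1576 + 134 = 1710
Selection 3: 1710 + 134 = 1844 → 1844 − 1764 = 80
Selection 4: 80 + 134 = 214
Selection 5: 214 + 134 = 348
Selection 6: 348 + 134 = 482
Selection 7: 482 + 134 = 616
Selection 8: 616 + 134 = 750
Selection 9: 750 + 134 = 884
Selection 10: 884 + 134 = 1018
Selection 11: 1018 + 134 = 1152
Selection 12: 1152 + 134 = 1286
Selection 13: 1286 + 134 = 1420
Selection 14: 1420 + 134 = 1554
Selection 15: 1554 + 134 = 1688
Selection 16: 1688 + 134 = 1822 → 1822 − 1764 = 58

1576, 1710, 80, 214, 348, 482, 616, 750, 884, 1018, 1152, 1286, 1420, 1554, 1688, 58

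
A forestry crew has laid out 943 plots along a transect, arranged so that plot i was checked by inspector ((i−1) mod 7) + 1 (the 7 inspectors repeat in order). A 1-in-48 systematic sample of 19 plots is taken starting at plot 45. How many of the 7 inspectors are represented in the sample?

7

Consecutive selections differ by k = 48, so their inspector numbers differ by 48 mod 7 = 6.
gcd(48, 7) = 1, so the sample visits 7/1 = 7 distinct residues mod 7.
Start 45 is inspector 3; the inspectors hit are 1, 2, 3, 4, 5, 6, 7.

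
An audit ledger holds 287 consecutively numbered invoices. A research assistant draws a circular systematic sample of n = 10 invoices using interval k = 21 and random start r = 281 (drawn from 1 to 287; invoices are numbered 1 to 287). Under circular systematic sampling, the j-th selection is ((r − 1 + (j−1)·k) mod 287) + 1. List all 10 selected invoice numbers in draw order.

Selection 1: 281
Selection 2: 281 + 21 = 302 → 302 − 287 = 15
Selection 3: 15 + 21 = 36
Selection 4: 36 + 21 = 57
Selection 5: 57 + 21 = 78
Selection 6: 78 + 21 = 99
Selection 7: 99 + 21 = 120
Selection 8: 120 + 21 = 141
Selection 9: 141 + 21 = 162
Selection 10: 162 + 21 = 183

281, 15, 36, 57, 78, 99, 120, 141, 162, 183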